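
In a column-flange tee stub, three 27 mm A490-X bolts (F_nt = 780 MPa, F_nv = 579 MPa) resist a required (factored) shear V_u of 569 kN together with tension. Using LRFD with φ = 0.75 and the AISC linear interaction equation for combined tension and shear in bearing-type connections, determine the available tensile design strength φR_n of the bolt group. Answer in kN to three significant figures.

540 kN

A_b = π·27²/4 = 572.6 mm²; f_rv = 569 × 1000 / (3 × 572.6) = 331.3 MPa.
F'_nt = 1.3 F_nt − (F_nt / φF_nv) f_rv = 1.3·780 − (780/(0.75·579))·331.3 = 419 MPa, capped at F_nt → F'_nt = 419 MPa.
R_n = F'_nt · A_b · n = 419 × 572.6 × 3 / 1000 = 719.7 kN.
Design strength φR_n = 0.75 × 719.7 = 540 kN.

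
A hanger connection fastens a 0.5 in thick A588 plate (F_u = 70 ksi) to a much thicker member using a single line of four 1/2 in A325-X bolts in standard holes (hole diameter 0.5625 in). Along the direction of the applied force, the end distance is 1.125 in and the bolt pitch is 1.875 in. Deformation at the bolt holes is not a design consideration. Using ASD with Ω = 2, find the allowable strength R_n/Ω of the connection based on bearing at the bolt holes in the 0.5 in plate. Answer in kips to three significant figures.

101 kips

Per bolt r_n = 1.5 l_c t F_u ≤ 3.0 d t F_u; upper limit = 3.0 × 0.5 × 0.5 × 70 = 52.5 kips.
Edge bolt: l_c = 1.125 − 0.5625/2 = 0.8438 in → 1.5 × 0.8438 × 0.5 × 70 = 44.3 → r_n = 44.3 kips.
Interior bolts: l_c = 1.875 − 0.5625 = 1.312 in → 1.5 × 1.312 × 0.5 × 70 = 68.91 → r_n = 52.5 kips.
R_n = 1 × 44.3 + 3 × 52.5 = 201.8 kips.
Allowable strength R_n/Ω = 201.8 / 2 = 101 kips.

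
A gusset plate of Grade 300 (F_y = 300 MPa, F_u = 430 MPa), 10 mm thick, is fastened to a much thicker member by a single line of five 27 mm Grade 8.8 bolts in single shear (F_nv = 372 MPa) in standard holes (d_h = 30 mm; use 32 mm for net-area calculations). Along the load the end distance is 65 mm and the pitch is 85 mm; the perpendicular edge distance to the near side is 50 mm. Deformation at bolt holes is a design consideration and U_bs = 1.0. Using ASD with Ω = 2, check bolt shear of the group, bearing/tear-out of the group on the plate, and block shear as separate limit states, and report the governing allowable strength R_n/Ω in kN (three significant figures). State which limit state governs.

410 kN (block shear governs)

Bolt shear: A_b = π·27²/4 = 572.6 mm²; R_n = 372 × 572.6 × 5 × 1 / 1000 = 1065 kN → 1065 / 2 = 532 kN.
Bearing: edge l_c = 50, r_n = 258 kN; interior l_c = 55, r_n = 278.6 kN; R_n = 258 + 4·278.6 = 1373 kN → 686 kN.
Block shear: A_gv = 4050, A_nv = 2610, A_nt = 340 mm²; R_n = min(0.6F_uA_nv, 0.6F_yA_gv) + U_bs·F_u·A_nt = 819.6 kN → 410 kN.
Block shear governs: 410 kN.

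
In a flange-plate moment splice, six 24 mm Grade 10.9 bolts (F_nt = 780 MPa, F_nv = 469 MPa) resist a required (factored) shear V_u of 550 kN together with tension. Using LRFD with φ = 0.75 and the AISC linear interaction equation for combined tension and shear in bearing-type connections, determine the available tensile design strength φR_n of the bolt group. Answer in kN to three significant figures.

1150 kN

A_b = π·24²/4 = 452.4 mm²; f_rv = 550 × 1000 / (6 × 452.4) = 202.6 MPa.
F'_nt = 1.3 F_nt − (F_nt / φF_nv) f_rv = 1.3·780 − (780/(0.75·469))·202.6 = 564.7 MPa, capped at F_nt → F'_nt = 564.7 MPa.
R_n = F'_nt · A_b · n = 564.7 × 452.4 × 6 / 1000 = 1533 kN.
Design strength φR_n = 0.75 × 1533 = 1150 kN.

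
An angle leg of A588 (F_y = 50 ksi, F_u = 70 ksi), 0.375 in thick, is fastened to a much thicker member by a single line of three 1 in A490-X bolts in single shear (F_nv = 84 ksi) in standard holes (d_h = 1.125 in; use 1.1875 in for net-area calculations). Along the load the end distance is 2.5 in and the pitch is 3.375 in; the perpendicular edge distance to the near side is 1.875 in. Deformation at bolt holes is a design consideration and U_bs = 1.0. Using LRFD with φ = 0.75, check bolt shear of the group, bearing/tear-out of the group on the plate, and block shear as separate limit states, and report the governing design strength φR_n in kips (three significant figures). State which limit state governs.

99.4 kips (block shear governs)

Bolt shear: A_b = π·1²/4 = 0.7854 in²; R_n = 84 × 0.7854 × 3 × 1 = 197.9 kips → 0.75 × 197.9 = 148 kips.
Bearing: edge l_c = 1.938, r_n = 61.03 kips; interior l_c = 2.25, r_n = 63 kips; R_n = 61.03 + 2·63 = 187 kips → 140 kips.
Block shear: A_gv = 3.469, A_nv = 2.355, A_nt = 0.4805 in²; R_n = min(0.6F_uA_nv, 0.6F_yA_gv) + U_bs·F_u·A_nt = 132.6 kips → 99.4 kips.
Block shear governs: 99.4 kips.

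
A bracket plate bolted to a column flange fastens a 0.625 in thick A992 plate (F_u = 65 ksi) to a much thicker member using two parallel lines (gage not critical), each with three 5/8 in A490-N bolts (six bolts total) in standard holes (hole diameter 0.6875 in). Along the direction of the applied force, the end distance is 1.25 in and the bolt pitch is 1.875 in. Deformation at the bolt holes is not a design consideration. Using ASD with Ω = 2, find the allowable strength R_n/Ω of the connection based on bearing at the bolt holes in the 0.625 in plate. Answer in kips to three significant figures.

Per bolt r_n = 1.5 l_c t F_u ≤ 3.0 d t F_u; upper limit = 3.0 × 0.625 × 0.625 × 65 = 76.17 kips.
Edge bolt: l_c = 1.25 − 0.6875/2 = 0.9062 in → 1.5 × 0.9062 × 0.625 × 65 = 55.22 → r_n = 55.22 kips.
Interior bolts: l_c = 1.875 − 0.6875 = 1.188 in → 1.5 × 1.188 × 0.625 × 65 = 72.36 → r_n = 72.36 kips.
R_n = 2 × 55.22 + 4 × 72.36 = 399.9 kips.
Allowable strength R_n/Ω = 399.9 / 2 = 200 kips.

200 kips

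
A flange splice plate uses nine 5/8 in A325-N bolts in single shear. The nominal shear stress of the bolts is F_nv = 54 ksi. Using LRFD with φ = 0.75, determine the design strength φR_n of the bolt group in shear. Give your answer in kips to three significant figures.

A_b = π × 0.625² / 4 = 0.3068 in².
R_n = F_nv · A_b · n · n_s = 54 × 0.3068 × 9 × 1 = 149.1 kips.
Design strength φR_n = 0.75 × 149.1 = 112 kips.

112 kips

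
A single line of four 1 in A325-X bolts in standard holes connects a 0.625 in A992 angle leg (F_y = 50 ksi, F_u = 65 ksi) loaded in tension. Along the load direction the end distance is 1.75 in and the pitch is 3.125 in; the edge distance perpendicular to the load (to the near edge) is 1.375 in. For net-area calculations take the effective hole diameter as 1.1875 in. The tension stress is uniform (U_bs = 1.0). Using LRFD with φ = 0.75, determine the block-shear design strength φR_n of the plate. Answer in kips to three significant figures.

Shear plane L_v = 1.75 + 3·3.125 = 11.12 in; A_gv = 11.12 × 0.625 = 6.953 in².
A_nv = (11.12 − 3.5·1.1875) × 0.625 = 4.355 in².
A_nt = (1.375 − 0.5·1.1875) × 0.625 = 0.4883 in².
0.6 F_u A_nv = 169.9 kips; 0.6 F_y A_gv = 208.6 kips → shear rupture governs the shear term.
R_n = 169.9 + 1.0 × 65 × 0.4883 = 201.6 kips.
Design strength φR_n = 0.75 × 201.6 = 151 kips.

151 kips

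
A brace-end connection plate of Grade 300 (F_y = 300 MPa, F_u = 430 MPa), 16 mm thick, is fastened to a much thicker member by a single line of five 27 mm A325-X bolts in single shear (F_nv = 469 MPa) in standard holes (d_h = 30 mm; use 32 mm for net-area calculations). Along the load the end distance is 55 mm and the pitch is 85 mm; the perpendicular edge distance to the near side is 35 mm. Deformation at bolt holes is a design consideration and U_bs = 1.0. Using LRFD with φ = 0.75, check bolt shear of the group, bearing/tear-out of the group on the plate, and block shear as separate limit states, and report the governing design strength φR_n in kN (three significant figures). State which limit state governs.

Bolt shear: A_b = π·27²/4 = 572.6 mm²; R_n = 469 × 572.6 × 5 × 1 / 1000 = 1343 kN → 0.75 × 1343 = 1010 kN.
Bearing: edge l_c = 40, r_n = 330.2 kN; interior l_c = 55, r_n = 445.8 kN; R_n = 330.2 + 4·445.8 = 2114 kN → 1590 kN.
Block shear: A_gv = 6320, A_nv = 4016, A_nt = 304 mm²; R_n = min(0.6F_uA_nv, 0.6F_yA_gv) + U_bs·F_u·A_nt = 1167 kN → 875 kN.
Block shear governs: 875 kN.

875 kN (block shear governs)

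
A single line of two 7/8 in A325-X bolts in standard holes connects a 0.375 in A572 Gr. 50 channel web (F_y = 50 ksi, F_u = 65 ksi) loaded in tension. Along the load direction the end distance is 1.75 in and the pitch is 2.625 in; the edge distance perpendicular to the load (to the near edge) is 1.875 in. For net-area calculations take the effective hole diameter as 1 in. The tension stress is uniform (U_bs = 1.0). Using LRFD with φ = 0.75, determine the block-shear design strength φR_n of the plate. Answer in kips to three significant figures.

56.7 kips

Shear plane L_v = 1.75 + 1·2.625 = 4.375 in; A_gv = 4.375 × 0.375 = 1.641 in².
A_nv = (4.375 − 1.5·1) × 0.375 = 1.078 in².
A_nt = (1.875 − 0.5·1) × 0.375 = 0.5156 in².
0.6 F_u A_nv = 42.05 kips; 0.6 F_y A_gv = 49.22 kips → shear rupture governs the shear term.
R_n = 42.05 + 1.0 × 65 × 0.5156 = 75.56 kips.
Design strength φR_n = 0.75 × 75.56 = 56.7 kips.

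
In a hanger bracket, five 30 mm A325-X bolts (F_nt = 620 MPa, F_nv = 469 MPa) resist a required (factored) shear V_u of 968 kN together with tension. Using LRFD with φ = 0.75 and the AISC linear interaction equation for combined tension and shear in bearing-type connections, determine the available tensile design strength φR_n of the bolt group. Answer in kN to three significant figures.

857 kN

A_b = π·30²/4 = 706.9 mm²; f_rv = 968 × 1000 / (5 × 706.9) = 273.9 MPa.
F'_nt = 1.3 F_nt − (F_nt / φF_nv) f_rv = 1.3·620 − (620/(0.75·469))·273.9 = 323.2 MPa, capped at F_nt → F'_nt = 323.2 MPa.
R_n = F'_nt · A_b · n = 323.2 × 706.9 × 5 / 1000 = 1142 kN.
Design strength φR_n = 0.75 × 1142 = 857 kN.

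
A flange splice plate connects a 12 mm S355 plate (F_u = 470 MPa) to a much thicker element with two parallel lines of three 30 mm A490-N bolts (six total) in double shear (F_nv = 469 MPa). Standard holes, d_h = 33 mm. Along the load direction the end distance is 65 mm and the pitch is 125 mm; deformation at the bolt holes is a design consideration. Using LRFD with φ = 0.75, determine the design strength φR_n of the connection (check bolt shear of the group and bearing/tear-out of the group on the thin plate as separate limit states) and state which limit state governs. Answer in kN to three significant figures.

1710 kN (bearing governs)

Bolt shear: A_b = π·30²/4 = 706.9 mm²; R_n = 469 × 706.9 × 6 × 2 / 1000 = 3978 kN → 0.75 × 3978 = 2980 kN.
Bearing (1.2 l_c t F_u ≤ 2.4 d t F_u): upper limit = 2.4·30·12·470 / 1000 = 406.1 kN.
  Edge l_c = 65 − 33/2 = 48.5 → r_n = 328.2 kN; interior l_c = 125 − 33 = 92 → r_n = 406.1 kN.
  R_n,bearing = 2·328.2 + 4·406.1 = 2281 kN → 0.75 × 2281 = 1710 kN.
Bearing governs: 1710 kN.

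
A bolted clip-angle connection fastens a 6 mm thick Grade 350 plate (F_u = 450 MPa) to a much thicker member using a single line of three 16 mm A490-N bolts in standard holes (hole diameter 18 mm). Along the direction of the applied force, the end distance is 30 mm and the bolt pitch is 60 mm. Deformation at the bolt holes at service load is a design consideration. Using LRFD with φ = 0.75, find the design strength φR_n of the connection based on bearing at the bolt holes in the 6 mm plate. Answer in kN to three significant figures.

Per bolt r_n = 1.2 l_c t F_u ≤ 2.4 d t F_u; upper limit = 2.4 × 16 × 6 × 450 / 1000 = 103.7 kN.
Edge bolt: l_c = 30 − 18/2 = 21 mm → 1.2 × 21 × 6 × 450 / 1000 = 68.04 → r_n = 68.04 kN.
Interior bolts: l_c = 60 − 18 = 42 mm → 1.2 × 42 × 6 × 450 / 1000 = 136.1 → r_n = 103.7 kN.
R_n = 1 × 68.04 + 2 × 103.7 = 275.4 kN.
Design strength φR_n = 0.75 × 275.4 = 207 kN.

207 kN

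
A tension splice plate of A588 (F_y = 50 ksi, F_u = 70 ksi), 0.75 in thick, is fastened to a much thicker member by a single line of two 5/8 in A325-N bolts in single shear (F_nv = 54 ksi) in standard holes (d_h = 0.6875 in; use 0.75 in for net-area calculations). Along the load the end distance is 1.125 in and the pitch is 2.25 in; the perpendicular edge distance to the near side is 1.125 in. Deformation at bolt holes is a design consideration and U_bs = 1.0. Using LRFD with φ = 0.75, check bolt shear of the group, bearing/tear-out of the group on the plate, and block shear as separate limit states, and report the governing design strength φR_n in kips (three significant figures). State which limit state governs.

24.9 kips (bolt shear governs)

Bolt shear: A_b = π·0.625²/4 = 0.3068 in²; R_n = 54 × 0.3068 × 2 × 1 = 33.13 kips → 0.75 × 33.13 = 24.9 kips.
Bearing: edge l_c = 0.7812, r_n = 49.22 kips; interior l_c = 1.562, r_n = 78.75 kips; R_n = 49.22 + 1·78.75 = 128 kips → 96 kips.
Block shear: A_gv = 2.531, A_nv = 1.688, A_nt = 0.5625 in²; R_n = min(0.6F_uA_nv, 0.6F_yA_gv) + U_bs·F_u·A_nt = 110.2 kips → 82.7 kips.
Bolt shear governs: 24.9 kips.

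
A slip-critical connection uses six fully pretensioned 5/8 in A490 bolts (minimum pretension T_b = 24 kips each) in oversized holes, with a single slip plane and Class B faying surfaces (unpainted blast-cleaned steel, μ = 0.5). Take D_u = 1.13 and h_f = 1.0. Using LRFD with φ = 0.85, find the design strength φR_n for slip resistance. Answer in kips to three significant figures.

R_n = μ · D_u · h_f · T_b · n_s · n_b = 0.5 × 1.13 × 1.0 × 24 × 1 × 6 = 81.36 kips.
Design strength φR_n = 0.85 × 81.36 = 69.2 kips.

69.2 kips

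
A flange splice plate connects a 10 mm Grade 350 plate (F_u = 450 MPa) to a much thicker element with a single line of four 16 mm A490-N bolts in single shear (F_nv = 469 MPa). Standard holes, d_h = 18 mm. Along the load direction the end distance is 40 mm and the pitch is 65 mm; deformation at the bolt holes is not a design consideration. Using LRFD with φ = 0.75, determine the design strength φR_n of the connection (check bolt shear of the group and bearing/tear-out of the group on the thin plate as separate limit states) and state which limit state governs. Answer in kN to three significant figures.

Bolt shear: A_b = π·16²/4 = 201.1 mm²; R_n = 469 × 201.1 × 4 × 1 / 1000 = 377.2 kN → 0.75 × 377.2 = 283 kN.
Bearing (1.5 l_c t F_u ≤ 3.0 d t F_u): upper limit = 3.0·16·10·450 / 1000 = 216 kN.
  Edge l_c = 40 − 18/2 = 31 → r_n = 209.2 kN; interior l_c = 65 − 18 = 47 → r_n = 216 kN.
  R_n,bearing = 1·209.2 + 3·216 = 857.2 kN → 0.75 × 857.2 = 643 kN.
Bolt shear governs: 283 kN.

283 kN (bolt shear governs)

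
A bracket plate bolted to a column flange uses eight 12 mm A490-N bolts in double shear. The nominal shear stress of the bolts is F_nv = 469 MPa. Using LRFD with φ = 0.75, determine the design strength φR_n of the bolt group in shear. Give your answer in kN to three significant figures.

A_b = π × 12² / 4 = 113.1 mm².
R_n = F_nv · A_b · n · n_s = 469 × 113.1 × 8 × 2 / 1000 = 848.7 kN.
Design strength φR_n = 0.75 × 848.7 = 637 kN.

637 kN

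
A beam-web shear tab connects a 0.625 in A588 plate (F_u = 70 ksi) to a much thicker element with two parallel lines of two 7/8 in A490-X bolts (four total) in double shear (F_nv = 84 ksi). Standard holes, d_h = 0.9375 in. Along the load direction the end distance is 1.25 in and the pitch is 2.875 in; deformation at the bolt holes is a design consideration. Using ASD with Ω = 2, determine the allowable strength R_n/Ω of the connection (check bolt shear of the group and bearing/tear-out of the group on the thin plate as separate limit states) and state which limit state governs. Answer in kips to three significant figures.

133 kips (bearing governs)

Bolt shear: A_b = π·0.875²/4 = 0.6013 in²; R_n = 84 × 0.6013 × 4 × 2 = 404.1 kips → 404.1 / 2 = 202 kips.
Bearing (1.2 l_c t F_u ≤ 2.4 d t F_u): upper limit = 2.4·0.875·0.625·70 = 91.88 kips.
  Edge l_c = 1.25 − 0.9375/2 = 0.7812 → r_n = 41.02 kips; interior l_c = 2.875 − 0.9375 = 1.938 → r_n = 91.88 kips.
  R_n,bearing = 2·41.02 + 2·91.88 = 265.8 kips → 265.8 / 2 = 133 kips.
Bearing governs: 133 kips.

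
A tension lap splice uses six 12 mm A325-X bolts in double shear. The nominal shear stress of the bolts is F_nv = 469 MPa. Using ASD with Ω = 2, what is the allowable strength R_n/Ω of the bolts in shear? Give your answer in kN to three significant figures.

318 kN

A_b = π × 12² / 4 = 113.1 mm².
R_n = F_nv · A_b · n · n_s = 469 × 113.1 × 6 × 2 / 1000 = 636.5 kN.
Allowable strength R_n/Ω = 636.5 / 2 = 318 kN.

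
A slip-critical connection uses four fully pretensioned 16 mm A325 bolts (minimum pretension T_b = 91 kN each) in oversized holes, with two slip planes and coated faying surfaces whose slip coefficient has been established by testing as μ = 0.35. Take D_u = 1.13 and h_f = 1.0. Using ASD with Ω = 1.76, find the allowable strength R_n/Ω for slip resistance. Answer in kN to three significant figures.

164 kN

R_n = μ · D_u · h_f · T_b · n_s · n_b = 0.35 × 1.13 × 1.0 × 91 × 2 × 4 = 287.9 kN.
Allowable strength R_n/Ω = 287.9 / 1.76 = 164 kN.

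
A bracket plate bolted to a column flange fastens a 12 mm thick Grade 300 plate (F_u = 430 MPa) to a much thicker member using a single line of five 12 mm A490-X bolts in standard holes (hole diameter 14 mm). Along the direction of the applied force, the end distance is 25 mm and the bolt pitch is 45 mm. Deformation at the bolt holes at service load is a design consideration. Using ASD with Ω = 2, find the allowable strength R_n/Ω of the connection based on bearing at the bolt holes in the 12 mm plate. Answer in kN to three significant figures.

353 kN

Per bolt r_n = 1.2 l_c t F_u ≤ 2.4 d t F_u; upper limit = 2.4 × 12 × 12 × 430 / 1000 = 148.6 kN.
Edge bolt: l_c = 25 − 14/2 = 18 mm → 1.2 × 18 × 12 × 430 / 1000 = 111.5 → r_n = 111.5 kN.
Interior bolts: l_c = 45 − 14 = 31 mm → 1.2 × 31 × 12 × 430 / 1000 = 192 → r_n = 148.6 kN.
R_n = 1 × 111.5 + 4 × 148.6 = 705.9 kN.
Allowable strength R_n/Ω = 705.9 / 2 = 353 kN.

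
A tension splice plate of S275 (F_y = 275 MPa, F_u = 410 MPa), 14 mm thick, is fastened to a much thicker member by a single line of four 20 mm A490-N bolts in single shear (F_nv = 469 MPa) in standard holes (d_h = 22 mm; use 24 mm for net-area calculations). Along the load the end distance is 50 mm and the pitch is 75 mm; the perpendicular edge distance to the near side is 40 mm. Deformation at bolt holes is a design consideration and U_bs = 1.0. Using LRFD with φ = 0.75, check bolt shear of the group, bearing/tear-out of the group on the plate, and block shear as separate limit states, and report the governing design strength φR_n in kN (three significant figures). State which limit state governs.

Bolt shear: A_b = π·20²/4 = 314.2 mm²; R_n = 469 × 314.2 × 4 × 1 / 1000 = 589.4 kN → 0.75 × 589.4 = 442 kN.
Bearing: edge l_c = 39, r_n = 268.6 kN; interior l_c = 53, r_n = 275.5 kN; R_n = 268.6 + 3·275.5 = 1095 kN → 821 kN.
Block shear: A_gv = 3850, A_nv = 2674, A_nt = 392 mm²; R_n = min(0.6F_uA_nv, 0.6F_yA_gv) + U_bs·F_u·A_nt = 796 kN → 597 kN.
Bolt shear governs: 442 kN.

442 kN (bolt shear governs)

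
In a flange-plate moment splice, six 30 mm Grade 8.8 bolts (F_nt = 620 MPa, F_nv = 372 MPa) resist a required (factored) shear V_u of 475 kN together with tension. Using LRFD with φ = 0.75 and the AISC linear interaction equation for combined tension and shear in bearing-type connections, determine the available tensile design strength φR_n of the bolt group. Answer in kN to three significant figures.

1770 kN

A_b = π·30²/4 = 706.9 mm²; f_rv = 475 × 1000 / (6 × 706.9) = 112 MPa.
F'_nt = 1.3 F_nt − (F_nt / φF_nv) f_rv = 1.3·620 − (620/(0.75·372))·112 = 557.1 MPa, capped at F_nt → F'_nt = 557.1 MPa.
R_n = F'_nt · A_b · n = 557.1 × 706.9 × 6 / 1000 = 2363 kN.
Design strength φR_n = 0.75 × 2363 = 1770 kN.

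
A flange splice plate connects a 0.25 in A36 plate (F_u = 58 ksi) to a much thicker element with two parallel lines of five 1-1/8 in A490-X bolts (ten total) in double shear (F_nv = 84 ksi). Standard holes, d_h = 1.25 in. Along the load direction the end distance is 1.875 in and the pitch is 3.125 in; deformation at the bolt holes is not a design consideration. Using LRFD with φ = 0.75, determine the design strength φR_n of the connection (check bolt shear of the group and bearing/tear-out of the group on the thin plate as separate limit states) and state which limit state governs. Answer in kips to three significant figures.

285 kips (bearing governs)

Bolt shear: A_b = π·1.125²/4 = 0.994 in²; R_n = 84 × 0.994 × 10 × 2 = 1670 kips → 0.75 × 1670 = 1250 kips.
Bearing (1.5 l_c t F_u ≤ 3.0 d t F_u): upper limit = 3.0·1.125·0.25·58 = 48.94 kips.
  Edge l_c = 1.875 − 1.25/2 = 1.25 → r_n = 27.19 kips; interior l_c = 3.125 − 1.25 = 1.875 → r_n = 40.78 kips.
  R_n,bearing = 2·27.19 + 8·40.78 = 380.6 kips → 0.75 × 380.6 = 285 kips.
Bearing governs: 285 kips.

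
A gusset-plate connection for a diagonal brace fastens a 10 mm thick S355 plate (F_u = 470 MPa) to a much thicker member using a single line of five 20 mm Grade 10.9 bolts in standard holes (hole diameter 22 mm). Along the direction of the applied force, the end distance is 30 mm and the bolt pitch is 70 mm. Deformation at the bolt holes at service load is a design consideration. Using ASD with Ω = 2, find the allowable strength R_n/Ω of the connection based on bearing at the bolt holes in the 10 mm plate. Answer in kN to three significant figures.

505 kN

Per bolt r_n = 1.2 l_c t F_u ≤ 2.4 d t F_u; upper limit = 2.4 × 20 × 10 × 470 / 1000 = 225.6 kN.
Edge bolt: l_c = 30 − 22/2 = 19 mm → 1.2 × 19 × 10 × 470 / 1000 = 107.2 → r_n = 107.2 kN.
Interior bolts: l_c = 70 − 22 = 48 mm → 1.2 × 48 × 10 × 470 / 1000 = 270.7 → r_n = 225.6 kN.
R_n = 1 × 107.2 + 4 × 225.6 = 1010 kN.
Allowable strength R_n/Ω = 1010 / 2 = 505 kN.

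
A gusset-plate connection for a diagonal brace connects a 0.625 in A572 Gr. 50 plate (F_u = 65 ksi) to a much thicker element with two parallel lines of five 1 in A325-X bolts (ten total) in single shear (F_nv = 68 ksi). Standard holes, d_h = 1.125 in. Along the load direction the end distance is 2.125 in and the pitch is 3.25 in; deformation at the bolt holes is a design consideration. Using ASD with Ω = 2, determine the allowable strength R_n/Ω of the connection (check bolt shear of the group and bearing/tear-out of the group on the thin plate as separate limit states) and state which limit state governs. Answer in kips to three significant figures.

267 kips (bolt shear governs)

Bolt shear: A_b = π·1²/4 = 0.7854 in²; R_n = 68 × 0.7854 × 10 × 1 = 534.1 kips → 534.1 / 2 = 267 kips.
Bearing (1.2 l_c t F_u ≤ 2.4 d t F_u): upper limit = 2.4·1·0.625·65 = 97.5 kips.
  Edge l_c = 2.125 − 1.125/2 = 1.562 → r_n = 76.17 kips; interior l_c = 3.25 − 1.125 = 2.125 → r_n = 97.5 kips.
  R_n,bearing = 2·76.17 + 8·97.5 = 932.3 kips → 932.3 / 2 = 466 kips.
Bolt shear governs: 267 kips.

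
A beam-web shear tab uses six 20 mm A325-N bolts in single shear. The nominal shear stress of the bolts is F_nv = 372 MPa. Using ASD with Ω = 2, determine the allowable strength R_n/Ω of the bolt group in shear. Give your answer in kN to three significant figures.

351 kN

A_b = π × 20² / 4 = 314.2 mm².
R_n = F_nv · A_b · n · n_s = 372 × 314.2 × 6 × 1 / 1000 = 701.2 kN.
Allowable strength R_n/Ω = 701.2 / 2 = 351 kN.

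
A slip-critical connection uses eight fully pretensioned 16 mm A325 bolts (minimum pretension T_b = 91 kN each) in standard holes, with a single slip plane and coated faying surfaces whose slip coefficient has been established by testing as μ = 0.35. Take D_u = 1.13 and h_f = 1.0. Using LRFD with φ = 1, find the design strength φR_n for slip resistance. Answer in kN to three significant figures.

288 kN

R_n = μ · D_u · h_f · T_b · n_s · n_b = 0.35 × 1.13 × 1.0 × 91 × 1 × 8 = 287.9 kN.
Design strength φR_n = 1 × 287.9 = 288 kN.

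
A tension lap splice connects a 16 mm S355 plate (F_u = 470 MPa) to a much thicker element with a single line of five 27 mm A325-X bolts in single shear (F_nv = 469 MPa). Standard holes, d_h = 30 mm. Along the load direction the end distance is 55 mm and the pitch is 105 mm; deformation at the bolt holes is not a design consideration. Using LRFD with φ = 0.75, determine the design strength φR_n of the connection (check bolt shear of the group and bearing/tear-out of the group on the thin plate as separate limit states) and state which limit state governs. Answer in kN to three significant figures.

1010 kN (bolt shear governs)

Bolt shear: A_b = π·27²/4 = 572.6 mm²; R_n = 469 × 572.6 × 5 × 1 / 1000 = 1343 kN → 0.75 × 1343 = 1010 kN.
Bearing (1.5 l_c t F_u ≤ 3.0 d t F_u): upper limit = 3.0·27·16·470 / 1000 = 609.1 kN.
  Edge l_c = 55 − 30/2 = 40 → r_n = 451.2 kN; interior l_c = 105 − 30 = 75 → r_n = 609.1 kN.
  R_n,bearing = 1·451.2 + 4·609.1 = 2888 kN → 0.75 × 2888 = 2170 kN.
Bolt shear governs: 1010 kN.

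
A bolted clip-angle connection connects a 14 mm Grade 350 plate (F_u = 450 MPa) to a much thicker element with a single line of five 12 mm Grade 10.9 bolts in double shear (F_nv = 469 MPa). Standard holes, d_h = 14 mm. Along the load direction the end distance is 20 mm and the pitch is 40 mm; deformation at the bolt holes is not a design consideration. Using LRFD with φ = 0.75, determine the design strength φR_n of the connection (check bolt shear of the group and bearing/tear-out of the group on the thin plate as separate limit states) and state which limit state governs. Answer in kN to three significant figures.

Bolt shear: A_b = π·12²/4 = 113.1 mm²; R_n = 469 × 113.1 × 5 × 2 / 1000 = 530.4 kN → 0.75 × 530.4 = 398 kN.
Bearing (1.5 l_c t F_u ≤ 3.0 d t F_u): upper limit = 3.0·12·14·450 / 1000 = 226.8 kN.
  Edge l_c = 20 − 14/2 = 13 → r_n = 122.9 kN; interior l_c = 40 − 14 = 26 → r_n = 226.8 kN.
  R_n,bearing = 1·122.9 + 4·226.8 = 1030 kN → 0.75 × 1030 = 773 kN.
Bolt shear governs: 398 kN.

398 kN (bolt shear governs)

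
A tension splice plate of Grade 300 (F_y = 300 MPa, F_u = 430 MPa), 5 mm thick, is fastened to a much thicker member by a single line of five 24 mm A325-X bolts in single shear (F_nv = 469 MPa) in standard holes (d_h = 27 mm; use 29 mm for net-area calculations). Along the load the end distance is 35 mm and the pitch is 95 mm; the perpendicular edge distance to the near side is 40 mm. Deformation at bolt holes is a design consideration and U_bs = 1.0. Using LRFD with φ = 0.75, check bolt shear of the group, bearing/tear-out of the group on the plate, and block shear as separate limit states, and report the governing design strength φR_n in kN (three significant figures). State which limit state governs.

316 kN (block shear governs)

Bolt shear: A_b = π·24²/4 = 452.4 mm²; R_n = 469 × 452.4 × 5 × 1 / 1000 = 1061 kN → 0.75 × 1061 = 796 kN.
Bearing: edge l_c = 21.5, r_n = 55.47 kN; interior l_c = 68, r_n = 123.8 kN; R_n = 55.47 + 4·123.8 = 550.8 kN → 413 kN.
Block shear: A_gv = 2075, A_nv = 1422, A_nt = 127.5 mm²; R_n = min(0.6F_uA_nv, 0.6F_yA_gv) + U_bs·F_u·A_nt = 421.8 kN → 316 kN.
Block shear governs: 316 kN.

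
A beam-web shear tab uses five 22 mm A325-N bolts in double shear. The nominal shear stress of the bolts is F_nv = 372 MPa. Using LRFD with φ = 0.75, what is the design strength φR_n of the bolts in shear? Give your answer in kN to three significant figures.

A_b = π × 22² / 4 = 380.1 mm².
R_n = F_nv · A_b · n · n_s = 372 × 380.1 × 5 × 2 / 1000 = 1414 kN.
Design strength φR_n = 0.75 × 1414 = 1060 kN.

1060 kN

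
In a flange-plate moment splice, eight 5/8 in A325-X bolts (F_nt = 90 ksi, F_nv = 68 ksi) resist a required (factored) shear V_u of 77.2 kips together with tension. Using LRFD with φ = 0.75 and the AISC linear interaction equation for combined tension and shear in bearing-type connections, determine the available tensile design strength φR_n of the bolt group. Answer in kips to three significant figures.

113 kips

A_b = π·0.625²/4 = 0.3068 in²; f_rv = 77.2 / (8 × 0.3068) = 31.45 ksi.
F'_nt = 1.3 F_nt − (F_nt / φF_nv) f_rv = 1.3·90 − (90/(0.75·68))·31.45 = 61.49 ksi, capped at F_nt → F'_nt = 61.49 ksi.
R_n = F'_nt · A_b · n = 61.49 × 0.3068 × 8 = 150.9 kips.
Design strength φR_n = 0.75 × 150.9 = 113 kips.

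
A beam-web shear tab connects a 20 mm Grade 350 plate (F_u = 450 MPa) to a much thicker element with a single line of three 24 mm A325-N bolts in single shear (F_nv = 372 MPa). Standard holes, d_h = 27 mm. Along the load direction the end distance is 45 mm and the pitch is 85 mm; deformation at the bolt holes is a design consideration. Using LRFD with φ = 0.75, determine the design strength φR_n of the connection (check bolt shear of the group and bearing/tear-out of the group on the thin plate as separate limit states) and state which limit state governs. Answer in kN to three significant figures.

379 kN (bolt shear governs)

Bolt shear: A_b = π·24²/4 = 452.4 mm²; R_n = 372 × 452.4 × 3 × 1 / 1000 = 504.9 kN → 0.75 × 504.9 = 379 kN.
Bearing (1.2 l_c t F_u ≤ 2.4 d t F_u): upper limit = 2.4·24·20·450 / 1000 = 518.4 kN.
  Edge l_c = 45 − 27/2 = 31.5 → r_n = 340.2 kN; interior l_c = 85 − 27 = 58 → r_n = 518.4 kN.
  R_n,bearing = 1·340.2 + 2·518.4 = 1377 kN → 0.75 × 1377 = 1030 kN.
Bolt shear governs: 379 kN.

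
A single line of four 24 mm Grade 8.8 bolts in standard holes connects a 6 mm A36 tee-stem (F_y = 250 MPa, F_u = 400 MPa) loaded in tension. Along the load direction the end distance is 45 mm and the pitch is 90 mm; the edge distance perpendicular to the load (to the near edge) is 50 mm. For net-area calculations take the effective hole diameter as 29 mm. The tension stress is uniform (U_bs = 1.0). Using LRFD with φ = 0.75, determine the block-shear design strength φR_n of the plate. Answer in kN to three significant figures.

277 kN

Shear plane L_v = 45 + 3·90 = 315 mm; A_gv = 315 × 6 = 1890 mm².
A_nv = (315 − 3.5·29) × 6 = 1281 mm².
A_nt = (50 − 0.5·29) × 6 = 213 mm².
0.6 F_u A_nv = 307.4 kN; 0.6 F_y A_gv = 283.5 kN → shear yielding governs the shear term.
R_n = 283.5 + 1.0 × 400 × 213 / 1000 = 368.7 kN.
Design strength φR_n = 0.75 × 368.7 = 277 kN.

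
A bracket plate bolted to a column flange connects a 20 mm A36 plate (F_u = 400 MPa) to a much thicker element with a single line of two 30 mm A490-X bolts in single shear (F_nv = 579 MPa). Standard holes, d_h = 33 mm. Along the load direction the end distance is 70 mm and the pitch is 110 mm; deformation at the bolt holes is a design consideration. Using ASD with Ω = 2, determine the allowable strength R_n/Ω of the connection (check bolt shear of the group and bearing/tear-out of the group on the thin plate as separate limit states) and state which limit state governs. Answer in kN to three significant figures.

Bolt shear: A_b = π·30²/4 = 706.9 mm²; R_n = 579 × 706.9 × 2 × 1 / 1000 = 818.5 kN → 818.5 / 2 = 409 kN.
Bearing (1.2 l_c t F_u ≤ 2.4 d t F_u): upper limit = 2.4·30·20·400 / 1000 = 576 kN.
  Edge l_c = 70 − 33/2 = 53.5 → r_n = 513.6 kN; interior l_c = 110 − 33 = 77 → r_n = 576 kN.
  R_n,bearing = 1·513.6 + 1·576 = 1090 kN → 1090 / 2 = 545 kN.
Bolt shear governs: 409 kN.

409 kN (bolt shear governs)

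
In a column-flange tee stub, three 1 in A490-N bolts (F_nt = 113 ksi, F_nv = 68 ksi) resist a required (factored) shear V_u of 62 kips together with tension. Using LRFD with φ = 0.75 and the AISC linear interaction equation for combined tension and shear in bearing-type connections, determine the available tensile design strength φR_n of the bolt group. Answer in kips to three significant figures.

A_b = π·1²/4 = 0.7854 in²; f_rv = 62 / (3 × 0.7854) = 26.31 ksi.
F'_nt = 1.3 F_nt − (F_nt / φF_nv) f_rv = 1.3·113 − (113/(0.75·68))·26.31 = 88.6 ksi, capped at F_nt → F'_nt = 88.6 ksi.
R_n = F'_nt · A_b · n = 88.6 × 0.7854 × 3 = 208.8 kips.
Design strength φR_n = 0.75 × 208.8 = 157 kips.

157 kips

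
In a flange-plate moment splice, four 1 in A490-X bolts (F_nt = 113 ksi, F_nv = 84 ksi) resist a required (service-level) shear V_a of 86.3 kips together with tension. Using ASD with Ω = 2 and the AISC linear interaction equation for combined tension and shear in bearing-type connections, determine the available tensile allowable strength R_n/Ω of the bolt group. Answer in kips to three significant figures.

A_b = π·1²/4 = 0.7854 in²; f_rv = 86.3 / (4 × 0.7854) = 27.47 ksi.
F'_nt = 1.3 F_nt − (Ω F_nt / F_nv) f_rv = 1.3·113 − (2·113/84)·27.47 = 72.99 ksi, capped at F_nt → F'_nt = 72.99 ksi.
R_n = F'_nt · A_b · n = 72.99 × 0.7854 × 4 = 229.3 kips.
Allowable strength R_n/Ω = 229.3 / 2 = 115 kips.

115 kips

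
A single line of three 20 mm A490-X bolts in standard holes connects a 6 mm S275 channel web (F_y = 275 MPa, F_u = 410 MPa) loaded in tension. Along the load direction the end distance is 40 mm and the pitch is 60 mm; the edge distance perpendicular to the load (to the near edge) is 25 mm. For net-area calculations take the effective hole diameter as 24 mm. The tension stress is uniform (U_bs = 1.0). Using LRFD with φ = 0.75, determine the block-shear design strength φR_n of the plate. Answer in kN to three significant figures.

Shear plane L_v = 40 + 2·60 = 160 mm; A_gv = 160 × 6 = 960 mm².
A_nv = (160 − 2.5·24) × 6 = 600 mm².
A_nt = (25 − 0.5·24) × 6 = 78 mm².
0.6 F_u A_nv = 147.6 kN; 0.6 F_y A_gv = 158.4 kN → shear rupture governs the shear term.
R_n = 147.6 + 1.0 × 410 × 78 / 1000 = 179.6 kN.
Design strength φR_n = 0.75 × 179.6 = 135 kN.

135 kN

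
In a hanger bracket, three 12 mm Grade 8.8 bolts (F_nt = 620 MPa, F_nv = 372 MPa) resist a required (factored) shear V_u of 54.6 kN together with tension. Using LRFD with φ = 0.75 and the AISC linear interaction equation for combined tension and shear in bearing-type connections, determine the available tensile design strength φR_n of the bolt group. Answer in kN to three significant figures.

114 kN

A_b = π·12²/4 = 113.1 mm²; f_rv = 54.6 × 1000 / (3 × 113.1) = 160.9 MPa.
F'_nt = 1.3 F_nt − (F_nt / φF_nv) f_rv = 1.3·620 − (620/(0.75·372))·160.9 = 448.4 MPa, capped at F_nt → F'_nt = 448.4 MPa.
R_n = F'_nt · A_b · n = 448.4 × 113.1 × 3 / 1000 = 152.1 kN.
Design strength φR_n = 0.75 × 152.1 = 114 kN.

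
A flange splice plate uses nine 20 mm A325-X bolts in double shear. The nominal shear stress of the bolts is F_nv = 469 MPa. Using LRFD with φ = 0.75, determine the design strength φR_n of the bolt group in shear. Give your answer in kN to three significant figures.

A_b = π × 20² / 4 = 314.2 mm².
R_n = F_nv · A_b · n · n_s = 469 × 314.2 × 9 × 2 / 1000 = 2652 kN.
Design strength φR_n = 0.75 × 2652 = 1990 kN.

1990 kN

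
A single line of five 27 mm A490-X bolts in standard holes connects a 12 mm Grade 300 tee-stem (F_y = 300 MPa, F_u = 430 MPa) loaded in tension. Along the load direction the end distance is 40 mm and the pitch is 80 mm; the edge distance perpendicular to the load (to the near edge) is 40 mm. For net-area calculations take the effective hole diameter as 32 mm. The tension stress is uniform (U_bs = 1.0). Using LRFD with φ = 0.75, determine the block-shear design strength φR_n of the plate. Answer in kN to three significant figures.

594 kN

Shear plane L_v = 40 + 4·80 = 360 mm; A_gv = 360 × 12 = 4320 mm².
A_nv = (360 − 4.5·32) × 12 = 2592 mm².
A_nt = (40 − 0.5·32) × 12 = 288 mm².
0.6 F_u A_nv = 668.7 kN; 0.6 F_y A_gv = 777.6 kN → shear rupture governs the shear term.
R_n = 668.7 + 1.0 × 430 × 288 / 1000 = 792.6 kN.
Design strength φR_n = 0.75 × 792.6 = 594 kN.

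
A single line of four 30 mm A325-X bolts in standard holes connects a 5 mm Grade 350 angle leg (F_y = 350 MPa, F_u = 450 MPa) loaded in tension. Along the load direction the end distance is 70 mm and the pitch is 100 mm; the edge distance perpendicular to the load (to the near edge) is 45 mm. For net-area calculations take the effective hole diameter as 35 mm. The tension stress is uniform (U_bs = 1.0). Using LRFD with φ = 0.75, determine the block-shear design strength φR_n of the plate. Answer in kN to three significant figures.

297 kN

Shear plane L_v = 70 + 3·100 = 370 mm; A_gv = 370 × 5 = 1850 mm².
A_nv = (370 − 3.5·35) × 5 = 1238 mm².
A_nt = (45 − 0.5·35) × 5 = 137.5 mm².
0.6 F_u A_nv = 334.1 kN; 0.6 F_y A_gv = 388.5 kN → shear rupture governs the shear term.
R_n = 334.1 + 1.0 × 450 × 137.5 / 1000 = 396 kN.
Design strength φR_n = 0.75 × 396 = 297 kN.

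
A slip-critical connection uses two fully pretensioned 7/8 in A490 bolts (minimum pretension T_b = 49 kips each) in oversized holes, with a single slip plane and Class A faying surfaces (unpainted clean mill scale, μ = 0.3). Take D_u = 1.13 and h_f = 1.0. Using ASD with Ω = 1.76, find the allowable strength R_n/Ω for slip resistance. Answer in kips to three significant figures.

R_n = μ · D_u · h_f · T_b · n_s · n_b = 0.3 × 1.13 × 1.0 × 49 × 1 × 2 = 33.22 kips.
Allowable strength R_n/Ω = 33.22 / 1.76 = 18.9 kips.

18.9 kips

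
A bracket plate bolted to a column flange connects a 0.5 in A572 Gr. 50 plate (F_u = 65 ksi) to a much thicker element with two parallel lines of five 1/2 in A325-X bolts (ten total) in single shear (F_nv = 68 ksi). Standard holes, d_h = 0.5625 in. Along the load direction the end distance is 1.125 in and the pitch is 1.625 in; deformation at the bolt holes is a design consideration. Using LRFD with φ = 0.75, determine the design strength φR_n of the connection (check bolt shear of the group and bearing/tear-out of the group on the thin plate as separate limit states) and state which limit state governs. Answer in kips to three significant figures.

100 kips (bolt shear governs)

Bolt shear: A_b = π·0.5²/4 = 0.1963 in²; R_n = 68 × 0.1963 × 10 × 1 = 133.5 kips → 0.75 × 133.5 = 100 kips.
Bearing (1.2 l_c t F_u ≤ 2.4 d t F_u): upper limit = 2.4·0.5·0.5·65 = 39 kips.
  Edge l_c = 1.125 − 0.5625/2 = 0.8438 → r_n = 32.91 kips; interior l_c = 1.625 − 0.5625 = 1.062 → r_n = 39 kips.
  R_n,bearing = 2·32.91 + 8·39 = 377.8 kips → 0.75 × 377.8 = 283 kips.
Bolt shear governs: 100 kips.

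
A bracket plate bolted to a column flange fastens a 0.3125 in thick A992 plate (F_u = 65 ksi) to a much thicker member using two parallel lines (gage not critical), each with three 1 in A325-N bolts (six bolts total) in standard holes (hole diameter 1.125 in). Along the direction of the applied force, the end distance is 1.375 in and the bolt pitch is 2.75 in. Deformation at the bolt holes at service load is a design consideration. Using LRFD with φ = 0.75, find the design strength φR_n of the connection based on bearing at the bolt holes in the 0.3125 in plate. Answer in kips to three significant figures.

Per bolt r_n = 1.2 l_c t F_u ≤ 2.4 d t F_u; upper limit = 2.4 × 1 × 0.3125 × 65 = 48.75 kips.
Edge bolt: l_c = 1.375 − 1.125/2 = 0.8125 in → 1.2 × 0.8125 × 0.3125 × 65 = 19.8 → r_n = 19.8 kips.
Interior bolts: l_c = 2.75 − 1.125 = 1.625 in → 1.2 × 1.625 × 0.3125 × 65 = 39.61 → r_n = 39.61 kips.
R_n = 2 × 19.8 + 4 × 39.61 = 198 kips.
Design strength φR_n = 0.75 × 198 = 149 kips.

149 kips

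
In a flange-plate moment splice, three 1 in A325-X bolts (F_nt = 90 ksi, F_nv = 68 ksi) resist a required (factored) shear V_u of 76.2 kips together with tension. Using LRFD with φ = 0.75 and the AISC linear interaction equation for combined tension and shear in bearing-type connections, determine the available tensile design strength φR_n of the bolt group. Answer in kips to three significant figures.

A_b = π·1²/4 = 0.7854 in²; f_rv = 76.2 / (3 × 0.7854) = 32.34 ksi.
F'_nt = 1.3 F_nt − (F_nt / φF_nv) f_rv = 1.3·90 − (90/(0.75·68))·32.34 = 59.93 ksi, capped at F_nt → F'_nt = 59.93 ksi.
R_n = F'_nt · A_b · n = 59.93 × 0.7854 × 3 = 141.2 kips.
Design strength φR_n = 0.75 × 141.2 = 106 kips.

106 kips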